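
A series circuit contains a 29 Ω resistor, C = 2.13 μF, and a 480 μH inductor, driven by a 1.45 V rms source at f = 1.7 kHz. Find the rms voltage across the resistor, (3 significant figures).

0.868 V

ω = 2πf = 10680 rad/s
X_L = ωL = 5.13 Ω
X_C = 1/(ωC) = 44.0 Ω
Net reactance X = X_L − X_C = -38.8 Ω
Z = 29.0 − j38.8 Ω
|Z| = √(29.0² + 38.8²) = 48.5 Ω
I = V/|Z| = 29.9 mA
V_R = I·|Z_R| = 0.0299 × 29.0 = 0.868 V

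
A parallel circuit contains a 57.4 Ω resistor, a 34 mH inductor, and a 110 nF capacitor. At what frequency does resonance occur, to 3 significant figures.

2.60 kHz

ω₀ = 1/√(LC) = 1/√(0.034 × 1.1e-07) = 16350 rad/s
f₀ = ω₀/(2π) = 2.60 kHz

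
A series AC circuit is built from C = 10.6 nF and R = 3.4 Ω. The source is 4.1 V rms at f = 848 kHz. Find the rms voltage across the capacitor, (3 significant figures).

ω = 2πf = 5.328e+06 rad/s
X_C = 1/(ωC) = 17.7 Ω
Z = 3.40 − j17.7 Ω
|Z| = √(3.40² + 17.7²) = 18.0 Ω
I = V/|Z| = 227 mA
V_C = I·|Z_C| = 0.227 × 17.7 = 4.03 V

4.03 V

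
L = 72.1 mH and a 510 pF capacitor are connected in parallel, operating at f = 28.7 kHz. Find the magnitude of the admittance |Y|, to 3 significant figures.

15.1 μS

ω = 2πf = 180300 rad/s
X_L = ωL = 13000 Ω
X_C = 1/(ωC) = 10900 Ω
Parallel: admittances add. Y = 1/(jωL) + jωC
Y = (0 + j1.51e-05) S
|Y| = 1.51e-05 S → |Z| = 1/|Y| = 66400 Ω, ∠Z = −∠Y = -90.0°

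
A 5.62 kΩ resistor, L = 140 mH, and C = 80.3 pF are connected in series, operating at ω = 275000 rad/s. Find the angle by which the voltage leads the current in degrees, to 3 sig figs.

X_L = ωL = 38500 Ω
X_C = 1/(ωC) = 45300 Ω
Net reactance X = X_L − X_C = -6780 Ω
Z = 5620 − j6780 Ω
|Z| = √(5620² + 6780²) = 8810 Ω
∠Z = arctan(-6780/5620) = -50.4°

-50.4°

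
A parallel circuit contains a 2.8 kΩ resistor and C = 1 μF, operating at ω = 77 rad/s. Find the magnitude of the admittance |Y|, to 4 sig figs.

365.3 μS

X_C = 1/(ωC) = 12990 Ω
Parallel: admittances add. Y = 1/R + jωC
Y = (0.0003571 + j7.7e-05) S
|Y| = 0.0003653 S → |Z| = 1/|Y| = 2737 Ω, ∠Z = −∠Y = -12.17°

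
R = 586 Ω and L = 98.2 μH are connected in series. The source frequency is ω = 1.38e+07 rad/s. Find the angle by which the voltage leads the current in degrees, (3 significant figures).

66.6°

X_L = ωL = 1360 Ω
Z = 586 + j1360 Ω
|Z| = √(586² + 1360²) = 1480 Ω
∠Z = arctan(1360/586) = 66.6°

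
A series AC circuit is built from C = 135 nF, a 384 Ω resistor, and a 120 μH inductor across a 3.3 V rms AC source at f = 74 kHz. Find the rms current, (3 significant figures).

ω = 2πf = 465000 rad/s
X_L = ωL = 55.8 Ω
X_C = 1/(ωC) = 15.9 Ω
Net reactance X = X_L − X_C = 39.9 Ω
Z = 384 + j39.9 Ω
|Z| = √(384² + 39.9²) = 386 Ω
I = V/|Z| = 3.3/386 = 8.55 mA

8.55 mA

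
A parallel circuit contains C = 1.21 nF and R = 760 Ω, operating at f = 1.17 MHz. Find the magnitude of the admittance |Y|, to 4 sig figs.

ω = 2πf = 7.351e+06 rad/s
X_C = 1/(ωC) = 112.4 Ω
Parallel: admittances add. Y = 1/R + jωC
Y = (0.001316 + j0.008895) S
|Y| = 0.008992 S → |Z| = 1/|Y| = 111.2 Ω, ∠Z = −∠Y = -81.59°

8.992 mS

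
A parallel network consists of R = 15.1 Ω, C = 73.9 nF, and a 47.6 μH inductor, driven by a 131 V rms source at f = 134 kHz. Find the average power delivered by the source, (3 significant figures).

ω = 2πf = 841900 rad/s
X_L = ωL = 40.1 Ω
X_C = 1/(ωC) = 16.1 Ω
Parallel: admittances add. Y = 1/R + 1/(jωL) + jωC
Y = (0.0662 + j0.0373) S
|Y| = 0.0760 S → |Z| = 1/|Y| = 13.2 Ω, ∠Z = −∠Y = -29.4°
I = V/|Z| = 9.95 A
P = VI cos φ = 131 × 9.95 × cos(-29.4°) = 1.14 kW

1.14 kW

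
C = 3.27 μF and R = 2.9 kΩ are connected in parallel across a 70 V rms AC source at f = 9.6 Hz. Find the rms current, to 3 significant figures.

ω = 2πf = 60.32 rad/s
X_C = 1/(ωC) = 5070 Ω
Parallel: admittances add. Y = 1/R + jωC
Y = (0.000345 + j0.000197) S
|Y| = 0.000397 S → |Z| = 1/|Y| = 2520 Ω, ∠Z = −∠Y = -29.8°
I = V/|Z| = 70/2520 = 27.8 mA

27.8 mA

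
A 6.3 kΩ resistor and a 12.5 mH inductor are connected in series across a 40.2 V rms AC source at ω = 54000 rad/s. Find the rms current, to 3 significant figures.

6.34 mA

X_L = ωL = 675 Ω
Z = 6300 + j675 Ω
|Z| = √(6300² + 675²) = 6340 Ω
I = V/|Z| = 40.2/6340 = 6.34 mA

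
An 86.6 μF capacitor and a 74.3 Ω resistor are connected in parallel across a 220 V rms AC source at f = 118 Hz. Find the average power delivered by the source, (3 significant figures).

651 W

ω = 2πf = 741.4 rad/s
X_C = 1/(ωC) = 15.6 Ω
Parallel: admittances add. Y = 1/R + jωC
Y = (0.0135 + j0.0642) S
|Y| = 0.0656 S → |Z| = 1/|Y| = 15.2 Ω, ∠Z = −∠Y = -78.2°
I = V/|Z| = 14.4 A
P = VI cos φ = 220 × 14.4 × cos(-78.2°) = 651 W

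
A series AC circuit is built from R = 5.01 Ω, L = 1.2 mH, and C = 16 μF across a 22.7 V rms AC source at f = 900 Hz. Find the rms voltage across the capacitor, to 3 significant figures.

ω = 2πf = 5655 rad/s
X_L = ωL = 6.79 Ω
X_C = 1/(ωC) = 11.1 Ω
Net reactance X = X_L − X_C = -4.27 Ω
Z = 5.01 − j4.27 Ω
|Z| = √(5.01² + 4.27²) = 6.58 Ω
I = V/|Z| = 3.45 A
V_C = I·|Z_C| = 3.45 × 11.1 = 38.1 V

38.1 V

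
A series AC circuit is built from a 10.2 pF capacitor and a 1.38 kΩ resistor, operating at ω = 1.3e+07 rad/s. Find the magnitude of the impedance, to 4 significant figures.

7667 Ω

X_C = 1/(ωC) = 7541 Ω
Z = 1380 − j7541 Ω
|Z| = √(1380² + 7541²) = 7667 Ω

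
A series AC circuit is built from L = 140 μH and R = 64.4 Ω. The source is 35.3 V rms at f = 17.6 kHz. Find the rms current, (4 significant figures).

533.0 mA

ω = 2πf = 110600 rad/s
X_L = ωL = 15.48 Ω
Z = 64.40 + j15.48 Ω
|Z| = √(64.40² + 15.48²) = 66.23 Ω
I = V/|Z| = 35.3/66.23 = 533.0 mA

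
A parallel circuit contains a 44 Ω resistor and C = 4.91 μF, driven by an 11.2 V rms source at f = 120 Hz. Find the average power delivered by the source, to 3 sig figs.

2.85 W

ω = 2πf = 754.0 rad/s
X_C = 1/(ωC) = 270 Ω
Parallel: admittances add. Y = 1/R + jωC
Y = (0.0227 + j0.00370) S
|Y| = 0.0230 S → |Z| = 1/|Y| = 43.4 Ω, ∠Z = −∠Y = -9.25°
I = V/|Z| = 258 mA
P = VI cos φ = 11.2 × 0.258 × cos(-9.25°) = 2.85 W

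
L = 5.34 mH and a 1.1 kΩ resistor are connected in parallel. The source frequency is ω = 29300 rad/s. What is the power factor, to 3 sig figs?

X_L = ωL = 156 Ω
Parallel: admittances add. Y = 1/R + 1/(jωL)
Y = (0.000909 − j0.00639) S
|Y| = 0.00646 S → |Z| = 1/|Y| = 155 Ω, ∠Z = −∠Y = 81.9°
cos φ = cos(81.9°) = 0.141

0.141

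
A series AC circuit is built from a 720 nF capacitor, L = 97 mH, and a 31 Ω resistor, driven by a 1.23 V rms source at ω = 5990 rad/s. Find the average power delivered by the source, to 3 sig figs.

382 μW

X_L = ωL = 581 Ω
X_C = 1/(ωC) = 232 Ω
Net reactance X = X_L − X_C = 349 Ω
Z = 31.0 + j349 Ω
|Z| = √(31.0² + 349²) = 351 Ω
∠Z = arctan(349/31.0) = 84.9°
I = V/|Z| = 3.51 mA
P = VI cos φ = 1.23 × 0.00351 × cos(84.9°) = 382 μW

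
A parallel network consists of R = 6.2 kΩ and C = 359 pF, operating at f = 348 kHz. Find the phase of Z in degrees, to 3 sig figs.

ω = 2πf = 2.187e+06 rad/s
X_C = 1/(ωC) = 1270 Ω
Parallel: admittances add. Y = 1/R + jωC
Y = (0.000161 + j0.000785) S
|Y| = 0.000801 S → |Z| = 1/|Y| = 1250 Ω, ∠Z = −∠Y = -78.4°

-78.4°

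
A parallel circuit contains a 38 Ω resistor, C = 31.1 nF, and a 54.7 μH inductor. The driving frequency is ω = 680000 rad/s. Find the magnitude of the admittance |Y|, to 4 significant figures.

X_L = ωL = 37.20 Ω
X_C = 1/(ωC) = 47.29 Ω
Parallel: admittances add. Y = 1/R + 1/(jωL) + jωC
Y = (0.02632 − j0.005737) S
|Y| = 0.02693 S → |Z| = 1/|Y| = 37.13 Ω, ∠Z = −∠Y = 12.30°

26.93 mS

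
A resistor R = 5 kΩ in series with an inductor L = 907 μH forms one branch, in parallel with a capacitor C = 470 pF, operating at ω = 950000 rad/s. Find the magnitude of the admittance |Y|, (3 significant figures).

X_L = ωL = 862 Ω
X_C = 1/(ωC) = 2240 Ω
Branch 1 (R+jX_L): Z₁ = 5000 + j862 Ω, |Z₁| = 5070 Ω
Branch 2 (−jX_C): Z₂ = −j2240 Ω
Parallel: Z = Z₁Z₂/(Z₁+Z₂), |Z| = 2190 Ω, ∠Z = -64.8°
|Y| = 1/|Z| = 456 μS

456 μS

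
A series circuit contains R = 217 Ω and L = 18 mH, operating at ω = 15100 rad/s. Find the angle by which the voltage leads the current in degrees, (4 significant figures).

X_L = ωL = 271.8 Ω
Z = 217.0 + j271.8 Ω
|Z| = √(217.0² + 271.8²) = 347.8 Ω
∠Z = arctan(271.8/217.0) = 51.40°

51.40°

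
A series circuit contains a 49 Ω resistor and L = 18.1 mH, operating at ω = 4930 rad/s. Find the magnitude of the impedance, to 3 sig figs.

X_L = ωL = 89.2 Ω
Z = 49.0 + j89.2 Ω
|Z| = √(49.0² + 89.2²) = 102 Ω

102 Ω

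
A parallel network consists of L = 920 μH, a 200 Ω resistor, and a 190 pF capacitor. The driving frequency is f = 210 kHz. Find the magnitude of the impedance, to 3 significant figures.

ω = 2πf = 1.319e+06 rad/s
X_L = ωL = 1210 Ω
X_C = 1/(ωC) = 3990 Ω
Parallel: admittances add. Y = 1/R + 1/(jωL) + jωC
Y = (0.00500 − j0.000573) S
|Y| = 0.00503 S → |Z| = 1/|Y| = 199 Ω, ∠Z = −∠Y = 6.54°

199 Ω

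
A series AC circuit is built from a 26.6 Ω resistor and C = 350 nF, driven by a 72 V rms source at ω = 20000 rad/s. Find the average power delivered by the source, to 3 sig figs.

X_C = 1/(ωC) = 143 Ω
Z = 26.6 − j143 Ω
|Z| = √(26.6² + 143²) = 145 Ω
∠Z = arctan(-143/26.6) = -79.5°
I = V/|Z| = 495 mA
P = VI cos φ = 72 × 0.495 × cos(-79.5°) = 6.53 W

6.53 W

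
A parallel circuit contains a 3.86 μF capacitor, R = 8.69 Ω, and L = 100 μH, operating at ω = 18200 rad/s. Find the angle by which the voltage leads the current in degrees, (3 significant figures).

X_L = ωL = 1.82 Ω
X_C = 1/(ωC) = 14.2 Ω
Parallel: admittances add. Y = 1/R + 1/(jωL) + jωC
Y = (0.115 − j0.479) S
|Y| = 0.493 S → |Z| = 1/|Y| = 2.03 Ω, ∠Z = −∠Y = 76.5°

76.5°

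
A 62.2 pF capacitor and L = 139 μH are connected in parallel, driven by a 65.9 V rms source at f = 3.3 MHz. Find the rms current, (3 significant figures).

62.1 mA

ω = 2πf = 2.073e+07 rad/s
X_L = ωL = 2880 Ω
X_C = 1/(ωC) = 775 Ω
Parallel: admittances add. Y = 1/(jωL) + jωC
Y = (0 + j0.000943) S
|Y| = 0.000943 S → |Z| = 1/|Y| = 1060 Ω, ∠Z = −∠Y = -90.0°
I = V/|Z| = 65.9/1060 = 62.1 mA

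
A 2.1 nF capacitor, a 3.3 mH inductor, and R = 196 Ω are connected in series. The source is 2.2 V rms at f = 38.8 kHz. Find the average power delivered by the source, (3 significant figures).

698 μW

ω = 2πf = 243800 rad/s
X_L = ωL = 804 Ω
X_C = 1/(ωC) = 1950 Ω
Net reactance X = X_L − X_C = -1150 Ω
Z = 196 − j1150 Ω
|Z| = √(196² + 1150²) = 1170 Ω
∠Z = arctan(-1150/196) = -80.3°
I = V/|Z| = 1.89 mA
P = VI cos φ = 2.2 × 0.00189 × cos(-80.3°) = 698 μW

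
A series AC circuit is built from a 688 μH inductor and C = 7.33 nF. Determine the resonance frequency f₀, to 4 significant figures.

ω₀ = 1/√(LC) = 1/√(0.000688 × 7.33e-09) = 445300 rad/s
f₀ = ω₀/(2π) = 70.87 kHz

70.87 kHz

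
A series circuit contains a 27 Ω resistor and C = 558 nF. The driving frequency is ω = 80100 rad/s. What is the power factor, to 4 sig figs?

X_C = 1/(ωC) = 22.37 Ω
Z = 27.00 − j22.37 Ω
|Z| = √(27.00² + 22.37²) = 35.07 Ω
∠Z = arctan(-22.37/27.00) = -39.65°
cos φ = cos(-39.65°) = 0.7700

0.7700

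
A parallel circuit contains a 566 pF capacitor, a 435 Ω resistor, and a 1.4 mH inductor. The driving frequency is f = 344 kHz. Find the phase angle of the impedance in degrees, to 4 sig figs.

ω = 2πf = 2.161e+06 rad/s
X_L = ωL = 3026 Ω
X_C = 1/(ωC) = 817.4 Ω
Parallel: admittances add. Y = 1/R + 1/(jωL) + jωC
Y = (0.002299 + j0.0008929) S
|Y| = 0.002466 S → |Z| = 1/|Y| = 405.5 Ω, ∠Z = −∠Y = -21.23°

-21.23°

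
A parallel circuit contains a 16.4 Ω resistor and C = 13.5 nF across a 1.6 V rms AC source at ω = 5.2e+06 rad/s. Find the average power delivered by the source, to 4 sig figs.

156.1 mW

X_C = 1/(ωC) = 14.25 Ω
Parallel: admittances add. Y = 1/R + jωC
Y = (0.06098 + j0.07020) S
|Y| = 0.09298 S → |Z| = 1/|Y| = 10.75 Ω, ∠Z = −∠Y = -49.02°
I = V/|Z| = 148.8 mA
P = VI cos φ = 1.6 × 0.1488 × cos(-49.02°) = 156.1 mW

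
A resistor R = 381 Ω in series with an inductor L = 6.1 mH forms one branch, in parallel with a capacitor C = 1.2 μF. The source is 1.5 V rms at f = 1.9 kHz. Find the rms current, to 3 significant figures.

21.1 mA

ω = 2πf = 11940 rad/s
X_L = ωL = 72.8 Ω
X_C = 1/(ωC) = 69.8 Ω
Branch 1 (R+jX_L): Z₁ = 381 + j72.8 Ω, |Z₁| = 388 Ω
Branch 2 (−jX_C): Z₂ = −j69.8 Ω
Parallel: Z = Z₁Z₂/(Z₁+Z₂), |Z| = 71.1 Ω, ∠Z = -79.6°
I = V/|Z| = 1.5/71.1 = 21.1 mA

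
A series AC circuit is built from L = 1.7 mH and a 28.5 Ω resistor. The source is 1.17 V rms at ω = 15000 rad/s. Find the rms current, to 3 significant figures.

X_L = ωL = 25.5 Ω
Z = 28.5 + j25.5 Ω
|Z| = √(28.5² + 25.5²) = 38.2 Ω
I = V/|Z| = 1.17/38.2 = 30.6 mA

30.6 mA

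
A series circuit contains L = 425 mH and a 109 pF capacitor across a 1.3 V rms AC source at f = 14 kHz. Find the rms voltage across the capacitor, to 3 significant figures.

ω = 2πf = 87960 rad/s
X_L = ωL = 37400 Ω
X_C = 1/(ωC) = 104000 Ω
Net reactance X = X_L − X_C = -66900 Ω
Z = − j66900 Ω
|Z| = √(0² + 66900²) = 66900 Ω
I = V/|Z| = 19.4 μA
V_C = I·|Z_C| = 1.94e-05 × 104000 = 2.03 V

2.03 V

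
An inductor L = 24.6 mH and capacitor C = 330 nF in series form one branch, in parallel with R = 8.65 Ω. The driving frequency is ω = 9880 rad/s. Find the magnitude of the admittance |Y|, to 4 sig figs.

116.7 mS

X_L = ωL = 243.0 Ω
X_C = 1/(ωC) = 306.7 Ω
Branch 1: Z₁ = R = 8.650 Ω
Branch 2 (series LC): Z₂ = j(X_L − X_C) = −j63.66 Ω
Parallel: Z = Z₁Z₂/(Z₁+Z₂), |Z| = 8.571 Ω, ∠Z = -7.738°
|Y| = 1/|Z| = 116.7 mS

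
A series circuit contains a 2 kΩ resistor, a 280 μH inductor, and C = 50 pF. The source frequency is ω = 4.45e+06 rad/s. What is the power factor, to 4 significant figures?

0.5243

X_L = ωL = 1246 Ω
X_C = 1/(ωC) = 4494 Ω
Net reactance X = X_L − X_C = -3248 Ω
Z = 2000 − j3248 Ω
|Z| = √(2000² + 3248²) = 3815 Ω
∠Z = arctan(-3248/2000) = -58.38°
cos φ = cos(-58.38°) = 0.5243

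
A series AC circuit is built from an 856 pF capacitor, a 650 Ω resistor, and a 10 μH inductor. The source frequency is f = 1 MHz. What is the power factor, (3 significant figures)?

ω = 2πf = 6.283e+06 rad/s
X_L = ωL = 62.8 Ω
X_C = 1/(ωC) = 186 Ω
Net reactance X = X_L − X_C = -123 Ω
Z = 650 − j123 Ω
|Z| = √(650² + 123²) = 662 Ω
∠Z = arctan(-123/650) = -10.7°
cos φ = cos(-10.7°) = 0.983

0.983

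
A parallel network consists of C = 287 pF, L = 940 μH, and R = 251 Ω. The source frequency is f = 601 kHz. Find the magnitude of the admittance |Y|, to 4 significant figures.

ω = 2πf = 3.776e+06 rad/s
X_L = ωL = 3550 Ω
X_C = 1/(ωC) = 922.7 Ω
Parallel: admittances add. Y = 1/R + 1/(jωL) + jωC
Y = (0.003984 + j0.0008020) S
|Y| = 0.004064 S → |Z| = 1/|Y| = 246.1 Ω, ∠Z = −∠Y = -11.38°

4.064 mS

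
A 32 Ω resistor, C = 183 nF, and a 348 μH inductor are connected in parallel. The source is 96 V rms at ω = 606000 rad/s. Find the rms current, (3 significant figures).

10.6 A

X_L = ωL = 211 Ω
X_C = 1/(ωC) = 9.02 Ω
Parallel: admittances add. Y = 1/R + 1/(jωL) + jωC
Y = (0.0312 + j0.106) S
|Y| = 0.111 S → |Z| = 1/|Y| = 9.04 Ω, ∠Z = −∠Y = -73.6°
I = V/|Z| = 96/9.04 = 10.6 A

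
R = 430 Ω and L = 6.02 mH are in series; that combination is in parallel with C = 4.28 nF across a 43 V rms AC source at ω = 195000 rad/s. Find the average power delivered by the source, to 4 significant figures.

508.7 mW

X_L = ωL = 1174 Ω
X_C = 1/(ωC) = 1198 Ω
Branch 1 (R+jX_L): Z₁ = 430.0 + j1174 Ω, |Z₁| = 1250 Ω
Branch 2 (−jX_C): Z₂ = −j1198 Ω
Parallel: Z = Z₁Z₂/(Z₁+Z₂), |Z| = 3478 Ω, ∠Z = -16.89°
I = V/|Z| = 12.36 mA
P = VI cos φ = 43 × 0.01236 × cos(-16.89°) = 508.7 mW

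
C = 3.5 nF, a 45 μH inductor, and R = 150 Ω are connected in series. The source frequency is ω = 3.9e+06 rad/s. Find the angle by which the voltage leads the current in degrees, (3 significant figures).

X_L = ωL = 176 Ω
X_C = 1/(ωC) = 73.3 Ω
Net reactance X = X_L − X_C = 102 Ω
Z = 150 + j102 Ω
|Z| = √(150² + 102²) = 182 Ω
∠Z = arctan(102/150) = 34.3°

34.3°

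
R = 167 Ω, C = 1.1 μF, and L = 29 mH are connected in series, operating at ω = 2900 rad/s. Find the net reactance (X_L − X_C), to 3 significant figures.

-229 Ω

X_L = ωL = 84.1 Ω
X_C = 1/(ωC) = 313 Ω
X = 84.1 − 313 = -229 Ω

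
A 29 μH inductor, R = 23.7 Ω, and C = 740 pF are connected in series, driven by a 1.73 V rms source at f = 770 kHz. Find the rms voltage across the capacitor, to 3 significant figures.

3.43 V

ω = 2πf = 4.838e+06 rad/s
X_L = ωL = 140 Ω
X_C = 1/(ωC) = 279 Ω
Net reactance X = X_L − X_C = -139 Ω
Z = 23.7 − j139 Ω
|Z| = √(23.7² + 139²) = 141 Ω
I = V/|Z| = 12.3 mA
V_C = I·|Z_C| = 0.0123 × 279 = 3.43 V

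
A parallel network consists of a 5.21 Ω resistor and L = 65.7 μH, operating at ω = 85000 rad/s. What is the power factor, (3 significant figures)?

0.731

X_L = ωL = 5.58 Ω
Parallel: admittances add. Y = 1/R + 1/(jωL)
Y = (0.192 − j0.179) S
|Y| = 0.262 S → |Z| = 1/|Y| = 3.81 Ω, ∠Z = −∠Y = 43.0°
cos φ = cos(43.0°) = 0.731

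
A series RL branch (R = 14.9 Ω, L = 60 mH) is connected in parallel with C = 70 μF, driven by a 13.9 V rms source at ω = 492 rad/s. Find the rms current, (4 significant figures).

X_L = ωL = 29.52 Ω
X_C = 1/(ωC) = 29.04 Ω
Branch 1 (R+jX_L): Z₁ = 14.90 + j29.52 Ω, |Z₁| = 33.07 Ω
Branch 2 (−jX_C): Z₂ = −j29.04 Ω
Parallel: Z = Z₁Z₂/(Z₁+Z₂), |Z| = 64.40 Ω, ∠Z = -28.64°
I = V/|Z| = 13.9/64.40 = 215.8 mA

215.8 mA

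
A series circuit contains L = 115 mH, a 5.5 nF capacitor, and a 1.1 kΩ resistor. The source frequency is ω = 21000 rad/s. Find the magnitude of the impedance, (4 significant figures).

6339 Ω

X_L = ωL = 2415 Ω
X_C = 1/(ωC) = 8658 Ω
Net reactance X = X_L − X_C = -6243 Ω
Z = 1100 − j6243 Ω
|Z| = √(1100² + 6243²) = 6339 Ω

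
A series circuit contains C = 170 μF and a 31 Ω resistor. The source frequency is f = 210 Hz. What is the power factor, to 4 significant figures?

0.9898

ω = 2πf = 1319 rad/s
X_C = 1/(ωC) = 4.458 Ω
Z = 31.00 − j4.458 Ω
|Z| = √(31.00² + 4.458²) = 31.32 Ω
∠Z = arctan(-4.458/31.00) = -8.184°
cos φ = cos(-8.184°) = 0.9898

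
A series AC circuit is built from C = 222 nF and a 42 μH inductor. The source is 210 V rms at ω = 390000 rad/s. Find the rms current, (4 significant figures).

X_L = ωL = 16.38 Ω
X_C = 1/(ωC) = 11.55 Ω
Net reactance X = X_L − X_C = 4.830 Ω
Z = j4.830 Ω
|Z| = √(0² + 4.830²) = 4.830 Ω
I = V/|Z| = 210/4.830 = 43.48 A

43.48 A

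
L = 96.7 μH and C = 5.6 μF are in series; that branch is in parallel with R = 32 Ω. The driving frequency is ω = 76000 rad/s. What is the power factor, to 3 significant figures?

0.154

X_L = ωL = 7.35 Ω
X_C = 1/(ωC) = 2.35 Ω
Branch 1: Z₁ = R = 32.0 Ω
Branch 2 (series LC): Z₂ = j(X_L − X_C) = j5.00 Ω
Parallel: Z = Z₁Z₂/(Z₁+Z₂), |Z| = 4.94 Ω, ∠Z = 81.1°
cos φ = cos(81.1°) = 0.154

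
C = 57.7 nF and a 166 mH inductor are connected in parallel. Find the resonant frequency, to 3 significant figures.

1.63 kHz

ω₀ = 1/√(LC) = 1/√(0.166 × 5.77e-08) = 10220 rad/s
f₀ = ω₀/(2π) = 1.63 kHz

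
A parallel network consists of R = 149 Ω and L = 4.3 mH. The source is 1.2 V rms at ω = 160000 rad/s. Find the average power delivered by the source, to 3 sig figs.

9.66 mW

X_L = ωL = 688 Ω
Parallel: admittances add. Y = 1/R + 1/(jωL)
Y = (0.00671 − j0.00145) S
|Y| = 0.00687 S → |Z| = 1/|Y| = 146 Ω, ∠Z = −∠Y = 12.2°
I = V/|Z| = 8.24 mA
P = VI cos φ = 1.2 × 0.00824 × cos(12.2°) = 9.66 mW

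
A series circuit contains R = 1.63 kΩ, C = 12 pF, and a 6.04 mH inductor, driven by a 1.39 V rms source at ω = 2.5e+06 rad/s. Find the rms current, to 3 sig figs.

75.9 μA

X_L = ωL = 15100 Ω
X_C = 1/(ωC) = 33300 Ω
Net reactance X = X_L − X_C = -18200 Ω
Z = 1630 − j18200 Ω
|Z| = √(1630² + 18200²) = 18300 Ω
I = V/|Z| = 1.39/18300 = 75.9 μA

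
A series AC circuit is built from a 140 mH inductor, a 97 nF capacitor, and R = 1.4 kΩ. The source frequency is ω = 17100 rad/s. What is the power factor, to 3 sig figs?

X_L = ωL = 2390 Ω
X_C = 1/(ωC) = 603 Ω
Net reactance X = X_L − X_C = 1790 Ω
Z = 1400 + j1790 Ω
|Z| = √(1400² + 1790²) = 2270 Ω
∠Z = arctan(1790/1400) = 52.0°
cos φ = cos(52.0°) = 0.616

0.616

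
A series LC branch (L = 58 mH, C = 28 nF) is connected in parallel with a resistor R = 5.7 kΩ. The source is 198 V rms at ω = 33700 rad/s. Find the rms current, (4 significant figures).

X_L = ωL = 1955 Ω
X_C = 1/(ωC) = 1060 Ω
Branch 1: Z₁ = R = 5700 Ω
Branch 2 (series LC): Z₂ = j(X_L − X_C) = j894.8 Ω
Parallel: Z = Z₁Z₂/(Z₁+Z₂), |Z| = 884.0 Ω, ∠Z = 81.08°
I = V/|Z| = 198/884.0 = 224.0 mA

224.0 mA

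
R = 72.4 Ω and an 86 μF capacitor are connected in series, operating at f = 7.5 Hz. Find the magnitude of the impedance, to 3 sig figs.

257 Ω

ω = 2πf = 47.12 rad/s
X_C = 1/(ωC) = 247 Ω
Z = 72.4 − j247 Ω
|Z| = √(72.4² + 247²) = 257 Ω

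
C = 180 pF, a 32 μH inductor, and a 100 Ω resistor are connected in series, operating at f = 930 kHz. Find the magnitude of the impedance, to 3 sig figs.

ω = 2πf = 5.843e+06 rad/s
X_L = ωL = 187 Ω
X_C = 1/(ωC) = 951 Ω
Net reactance X = X_L − X_C = -764 Ω
Z = 100 − j764 Ω
|Z| = √(100² + 764²) = 770 Ω

770 Ω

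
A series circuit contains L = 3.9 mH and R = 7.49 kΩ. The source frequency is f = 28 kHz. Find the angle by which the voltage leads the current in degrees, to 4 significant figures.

5.234°

ω = 2πf = 175900 rad/s
X_L = ωL = 686.1 Ω
Z = 7490 + j686.1 Ω
|Z| = √(7490² + 686.1²) = 7521 Ω
∠Z = arctan(686.1/7490) = 5.234°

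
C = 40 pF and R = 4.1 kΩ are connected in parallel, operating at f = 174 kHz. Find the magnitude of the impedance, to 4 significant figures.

4036 Ω

ω = 2πf = 1.093e+06 rad/s
X_C = 1/(ωC) = 22870 Ω
Parallel: admittances add. Y = 1/R + jωC
Y = (0.0002439 + j4.373e-05) S
|Y| = 0.0002478 S → |Z| = 1/|Y| = 4036 Ω, ∠Z = −∠Y = -10.16°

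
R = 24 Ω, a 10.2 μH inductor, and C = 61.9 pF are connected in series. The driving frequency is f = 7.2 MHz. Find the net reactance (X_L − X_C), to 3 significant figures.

ω = 2πf = 4.524e+07 rad/s
X_L = ωL = 461 Ω
X_C = 1/(ωC) = 357 Ω
X = 461 − 357 = 104 Ω

104 Ω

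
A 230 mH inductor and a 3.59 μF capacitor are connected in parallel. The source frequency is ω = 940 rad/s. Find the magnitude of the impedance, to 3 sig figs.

800 Ω

X_L = ωL = 216 Ω
X_C = 1/(ωC) = 296 Ω
Parallel: admittances add. Y = 1/(jωL) + jωC
Y = (0 − j0.00125) S
|Y| = 0.00125 S → |Z| = 1/|Y| = 800 Ω, ∠Z = −∠Y = 90.0°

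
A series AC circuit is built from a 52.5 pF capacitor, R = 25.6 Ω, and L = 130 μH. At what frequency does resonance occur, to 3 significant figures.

ω₀ = 1/√(LC) = 1/√(0.00013 × 5.25e-11) = 1.21e+07 rad/s
f₀ = ω₀/(2π) = 1.93 MHz

1.93 MHz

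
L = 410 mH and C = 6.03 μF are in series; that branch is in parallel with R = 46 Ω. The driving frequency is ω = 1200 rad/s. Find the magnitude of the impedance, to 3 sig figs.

45.6 Ω

X_L = ωL = 492 Ω
X_C = 1/(ωC) = 138 Ω
Branch 1: Z₁ = R = 46.0 Ω
Branch 2 (series LC): Z₂ = j(X_L − X_C) = j354 Ω
Parallel: Z = Z₁Z₂/(Z₁+Z₂), |Z| = 45.6 Ω, ∠Z = 7.41°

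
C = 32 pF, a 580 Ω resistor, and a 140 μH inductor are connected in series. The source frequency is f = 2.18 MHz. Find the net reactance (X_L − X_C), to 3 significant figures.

-364 Ω

ω = 2πf = 1.37e+07 rad/s
X_L = ωL = 1920 Ω
X_C = 1/(ωC) = 2280 Ω
X = 1920 − 2280 = -364 Ω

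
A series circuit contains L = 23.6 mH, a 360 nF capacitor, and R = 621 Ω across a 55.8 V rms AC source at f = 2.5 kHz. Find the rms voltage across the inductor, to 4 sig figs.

ω = 2πf = 15710 rad/s
X_L = ωL = 370.7 Ω
X_C = 1/(ωC) = 176.8 Ω
Net reactance X = X_L − X_C = 193.9 Ω
Z = 621.0 + j193.9 Ω
|Z| = √(621.0² + 193.9²) = 650.6 Ω
I = V/|Z| = 85.77 mA
V_L = I·|Z_L| = 0.08577 × 370.7 = 31.80 V

31.80 V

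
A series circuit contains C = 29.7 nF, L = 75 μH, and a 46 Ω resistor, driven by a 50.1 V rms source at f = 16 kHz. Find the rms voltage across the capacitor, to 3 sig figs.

50.8 V

ω = 2πf = 100500 rad/s
X_L = ωL = 7.54 Ω
X_C = 1/(ωC) = 335 Ω
Net reactance X = X_L − X_C = -327 Ω
Z = 46.0 − j327 Ω
|Z| = √(46.0² + 327²) = 331 Ω
I = V/|Z| = 152 mA
V_C = I·|Z_C| = 0.152 × 335 = 50.8 V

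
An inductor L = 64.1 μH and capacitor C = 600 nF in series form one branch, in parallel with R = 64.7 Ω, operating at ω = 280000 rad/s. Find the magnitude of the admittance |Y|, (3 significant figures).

X_L = ωL = 17.9 Ω
X_C = 1/(ωC) = 5.95 Ω
Branch 1: Z₁ = R = 64.7 Ω
Branch 2 (series LC): Z₂ = j(X_L − X_C) = j12.0 Ω
Parallel: Z = Z₁Z₂/(Z₁+Z₂), |Z| = 11.8 Ω, ∠Z = 79.5°
|Y| = 1/|Z| = 84.8 mS

84.8 mS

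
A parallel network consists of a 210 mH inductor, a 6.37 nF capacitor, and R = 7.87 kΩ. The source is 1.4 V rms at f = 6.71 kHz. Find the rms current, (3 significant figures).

ω = 2πf = 42160 rad/s
X_L = ωL = 8850 Ω
X_C = 1/(ωC) = 3720 Ω
Parallel: admittances add. Y = 1/R + 1/(jωL) + jωC
Y = (0.000127 + j0.000156) S
|Y| = 0.000201 S → |Z| = 1/|Y| = 4980 Ω, ∠Z = −∠Y = -50.8°
I = V/|Z| = 1.4/4980 = 281 μA

281 μA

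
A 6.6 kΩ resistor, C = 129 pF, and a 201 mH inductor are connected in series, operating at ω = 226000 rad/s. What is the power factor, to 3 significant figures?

X_L = ωL = 45400 Ω
X_C = 1/(ωC) = 34300 Ω
Net reactance X = X_L − X_C = 11100 Ω
Z = 6600 + j11100 Ω
|Z| = √(6600² + 11100²) = 12900 Ω
∠Z = arctan(11100/6600) = 59.3°
cos φ = cos(59.3°) = 0.510

0.510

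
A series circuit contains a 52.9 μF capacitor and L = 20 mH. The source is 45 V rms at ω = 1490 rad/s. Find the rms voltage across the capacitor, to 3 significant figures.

33.4 V

X_L = ωL = 29.8 Ω
X_C = 1/(ωC) = 12.7 Ω
Net reactance X = X_L − X_C = 17.1 Ω
Z = j17.1 Ω
|Z| = √(0² + 17.1²) = 17.1 Ω
I = V/|Z| = 2.63 A
V_C = I·|Z_C| = 2.63 × 12.7 = 33.4 V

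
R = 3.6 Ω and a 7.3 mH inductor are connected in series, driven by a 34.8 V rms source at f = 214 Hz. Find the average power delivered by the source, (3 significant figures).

ω = 2πf = 1345 rad/s
X_L = ωL = 9.82 Ω
Z = 3.60 + j9.82 Ω
|Z| = √(3.60² + 9.82²) = 10.5 Ω
∠Z = arctan(9.82/3.60) = 69.9°
I = V/|Z| = 3.33 A
P = VI cos φ = 34.8 × 3.33 × cos(69.9°) = 39.9 W

39.9 W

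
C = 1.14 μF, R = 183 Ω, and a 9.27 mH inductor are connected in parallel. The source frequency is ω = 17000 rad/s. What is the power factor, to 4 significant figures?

X_L = ωL = 157.6 Ω
X_C = 1/(ωC) = 51.60 Ω
Parallel: admittances add. Y = 1/R + 1/(jωL) + jωC
Y = (0.005464 + j0.01303) S
|Y| = 0.01413 S → |Z| = 1/|Y| = 70.75 Ω, ∠Z = −∠Y = -67.25°
cos φ = cos(-67.25°) = 0.3866

0.3866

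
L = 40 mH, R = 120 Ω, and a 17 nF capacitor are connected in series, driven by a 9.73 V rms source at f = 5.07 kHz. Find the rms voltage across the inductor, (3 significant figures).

ω = 2πf = 31860 rad/s
X_L = ωL = 1270 Ω
X_C = 1/(ωC) = 1850 Ω
Net reactance X = X_L − X_C = -572 Ω
Z = 120 − j572 Ω
|Z| = √(120² + 572²) = 585 Ω
I = V/|Z| = 16.6 mA
V_L = I·|Z_L| = 0.0166 × 1270 = 21.2 V

21.2 V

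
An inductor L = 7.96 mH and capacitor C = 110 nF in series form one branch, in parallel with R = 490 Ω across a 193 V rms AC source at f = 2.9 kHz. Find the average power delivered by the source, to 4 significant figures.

ω = 2πf = 18220 rad/s
X_L = ωL = 145.0 Ω
X_C = 1/(ωC) = 498.9 Ω
Branch 1: Z₁ = R = 490.0 Ω
Branch 2 (series LC): Z₂ = j(X_L − X_C) = −j353.9 Ω
Parallel: Z = Z₁Z₂/(Z₁+Z₂), |Z| = 286.9 Ω, ∠Z = -54.16°
I = V/|Z| = 672.7 mA
P = VI cos φ = 193 × 0.6727 × cos(-54.16°) = 76.02 W

76.02 W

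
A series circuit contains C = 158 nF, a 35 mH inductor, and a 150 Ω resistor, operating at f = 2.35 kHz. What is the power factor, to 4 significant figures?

0.8621

ω = 2πf = 14770 rad/s
X_L = ωL = 516.8 Ω
X_C = 1/(ωC) = 428.6 Ω
Net reactance X = X_L − X_C = 88.15 Ω
Z = 150.0 + j88.15 Ω
|Z| = √(150.0² + 88.15²) = 174.0 Ω
∠Z = arctan(88.15/150.0) = 30.44°
cos φ = cos(30.44°) = 0.8621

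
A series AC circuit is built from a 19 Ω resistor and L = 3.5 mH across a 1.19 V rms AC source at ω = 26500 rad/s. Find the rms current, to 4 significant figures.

12.57 mA

X_L = ωL = 92.75 Ω
Z = 19.00 + j92.75 Ω
|Z| = √(19.00² + 92.75²) = 94.68 Ω
I = V/|Z| = 1.19/94.68 = 12.57 mA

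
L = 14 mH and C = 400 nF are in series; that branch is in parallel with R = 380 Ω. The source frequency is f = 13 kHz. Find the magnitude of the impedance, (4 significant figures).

ω = 2πf = 81680 rad/s
X_L = ωL = 1144 Ω
X_C = 1/(ωC) = 30.61 Ω
Branch 1: Z₁ = R = 380.0 Ω
Branch 2 (series LC): Z₂ = j(X_L − X_C) = j1113 Ω
Parallel: Z = Z₁Z₂/(Z₁+Z₂), |Z| = 359.6 Ω, ∠Z = 18.85°

359.6 Ω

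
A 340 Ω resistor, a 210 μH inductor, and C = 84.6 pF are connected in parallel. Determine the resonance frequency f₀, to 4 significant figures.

ω₀ = 1/√(LC) = 1/√(0.00021 × 8.46e-11) = 7.502e+06 rad/s
f₀ = ω₀/(2π) = 1.194 MHz

1.194 MHz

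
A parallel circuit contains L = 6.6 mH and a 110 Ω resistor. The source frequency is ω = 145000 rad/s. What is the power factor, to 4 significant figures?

X_L = ωL = 957.0 Ω
Parallel: admittances add. Y = 1/R + 1/(jωL)
Y = (0.009091 − j0.001045) S
|Y| = 0.009151 S → |Z| = 1/|Y| = 109.3 Ω, ∠Z = −∠Y = 6.557°
cos φ = cos(6.557°) = 0.9935

0.9935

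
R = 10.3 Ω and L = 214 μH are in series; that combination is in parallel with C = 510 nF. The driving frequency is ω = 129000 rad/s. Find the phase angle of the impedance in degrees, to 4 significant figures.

-70.76°

X_L = ωL = 27.61 Ω
X_C = 1/(ωC) = 15.20 Ω
Branch 1 (R+jX_L): Z₁ = 10.30 + j27.61 Ω, |Z₁| = 29.46 Ω
Branch 2 (−jX_C): Z₂ = −j15.20 Ω
Parallel: Z = Z₁Z₂/(Z₁+Z₂), |Z| = 27.78 Ω, ∠Z = -70.76°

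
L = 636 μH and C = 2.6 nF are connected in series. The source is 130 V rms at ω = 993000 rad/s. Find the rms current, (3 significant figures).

X_L = ωL = 632 Ω
X_C = 1/(ωC) = 387 Ω
Net reactance X = X_L − X_C = 244 Ω
Z = j244 Ω
|Z| = √(0² + 244²) = 244 Ω
I = V/|Z| = 130/244 = 532 mA

532 mA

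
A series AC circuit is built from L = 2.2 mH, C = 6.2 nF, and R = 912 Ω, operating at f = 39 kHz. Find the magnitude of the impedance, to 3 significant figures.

920 Ω

ω = 2πf = 245000 rad/s
X_L = ωL = 539 Ω
X_C = 1/(ωC) = 658 Ω
Net reactance X = X_L − X_C = -119 Ω
Z = 912 − j119 Ω
|Z| = √(912² + 119²) = 920 Ω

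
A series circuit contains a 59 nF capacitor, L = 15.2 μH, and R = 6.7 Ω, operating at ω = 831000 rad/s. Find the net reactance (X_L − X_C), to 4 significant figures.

X_L = ωL = 12.63 Ω
X_C = 1/(ωC) = 20.40 Ω
X = 12.63 − 20.40 = -7.765 Ω

-7.765 Ω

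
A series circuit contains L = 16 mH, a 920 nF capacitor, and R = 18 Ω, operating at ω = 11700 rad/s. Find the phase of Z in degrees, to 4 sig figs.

X_L = ωL = 187.2 Ω
X_C = 1/(ωC) = 92.90 Ω
Net reactance X = X_L − X_C = 94.30 Ω
Z = 18.00 + j94.30 Ω
|Z| = √(18.00² + 94.30²) = 96.00 Ω
∠Z = arctan(94.30/18.00) = 79.19°

79.19°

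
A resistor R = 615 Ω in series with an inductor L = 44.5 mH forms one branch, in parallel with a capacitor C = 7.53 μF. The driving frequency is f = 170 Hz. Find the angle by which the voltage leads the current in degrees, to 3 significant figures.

ω = 2πf = 1068 rad/s
X_L = ωL = 47.5 Ω
X_C = 1/(ωC) = 124 Ω
Branch 1 (R+jX_L): Z₁ = 615 + j47.5 Ω, |Z₁| = 617 Ω
Branch 2 (−jX_C): Z₂ = −j124 Ω
Parallel: Z = Z₁Z₂/(Z₁+Z₂), |Z| = 124 Ω, ∠Z = -78.5°

-78.5°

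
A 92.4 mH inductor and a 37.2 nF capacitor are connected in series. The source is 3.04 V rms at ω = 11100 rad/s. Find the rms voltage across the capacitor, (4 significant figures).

X_L = ωL = 1026 Ω
X_C = 1/(ωC) = 2422 Ω
Net reactance X = X_L − X_C = -1396 Ω
Z = − j1396 Ω
|Z| = √(0² + 1396²) = 1396 Ω
I = V/|Z| = 2.177 mA
V_C = I·|Z_C| = 0.002177 × 2422 = 5.273 V

5.273 V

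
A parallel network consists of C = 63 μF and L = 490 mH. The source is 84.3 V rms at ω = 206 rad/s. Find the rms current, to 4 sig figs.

258.9 mA

X_L = ωL = 100.9 Ω
X_C = 1/(ωC) = 77.05 Ω
Parallel: admittances add. Y = 1/(jωL) + jωC
Y = (0 + j0.003071) S
|Y| = 0.003071 S → |Z| = 1/|Y| = 325.6 Ω, ∠Z = −∠Y = -90.00°
I = V/|Z| = 84.3/325.6 = 258.9 mA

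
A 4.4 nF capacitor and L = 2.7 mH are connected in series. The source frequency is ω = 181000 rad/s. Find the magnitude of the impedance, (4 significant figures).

X_L = ωL = 488.7 Ω
X_C = 1/(ωC) = 1256 Ω
Net reactance X = X_L − X_C = -767.0 Ω
Z = − j767.0 Ω
|Z| = √(0² + 767.0²) = 767.0 Ω

767.0 Ω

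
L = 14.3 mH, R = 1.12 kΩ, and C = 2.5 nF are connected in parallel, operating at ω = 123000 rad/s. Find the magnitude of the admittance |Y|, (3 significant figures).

930 μS

X_L = ωL = 1760 Ω
X_C = 1/(ωC) = 3250 Ω
Parallel: admittances add. Y = 1/R + 1/(jωL) + jωC
Y = (0.000893 − j0.000261) S
|Y| = 0.000930 S → |Z| = 1/|Y| = 1070 Ω, ∠Z = −∠Y = 16.3°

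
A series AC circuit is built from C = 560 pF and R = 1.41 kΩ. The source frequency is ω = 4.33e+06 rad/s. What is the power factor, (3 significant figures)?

X_C = 1/(ωC) = 412 Ω
Z = 1410 − j412 Ω
|Z| = √(1410² + 412²) = 1470 Ω
∠Z = arctan(-412/1410) = -16.3°
cos φ = cos(-16.3°) = 0.960

0.960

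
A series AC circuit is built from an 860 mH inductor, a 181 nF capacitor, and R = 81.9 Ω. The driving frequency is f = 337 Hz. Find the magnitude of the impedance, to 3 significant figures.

ω = 2πf = 2117 rad/s
X_L = ωL = 1820 Ω
X_C = 1/(ωC) = 2610 Ω
Net reactance X = X_L − X_C = -788 Ω
Z = 81.9 − j788 Ω
|Z| = √(81.9² + 788²) = 792 Ω

792 Ω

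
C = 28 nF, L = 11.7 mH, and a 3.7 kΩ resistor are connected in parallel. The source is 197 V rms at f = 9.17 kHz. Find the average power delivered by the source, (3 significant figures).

ω = 2πf = 57620 rad/s
X_L = ωL = 674 Ω
X_C = 1/(ωC) = 620 Ω
Parallel: admittances add. Y = 1/R + 1/(jωL) + jωC
Y = (0.000270 + j0.000130) S
|Y| = 0.000300 S → |Z| = 1/|Y| = 3340 Ω, ∠Z = −∠Y = -25.7°
I = V/|Z| = 59.1 mA
P = VI cos φ = 197 × 0.0591 × cos(-25.7°) = 10.5 W

10.5 W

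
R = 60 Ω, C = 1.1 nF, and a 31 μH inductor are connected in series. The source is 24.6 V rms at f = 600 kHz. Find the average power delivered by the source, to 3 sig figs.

1.91 W

ω = 2πf = 3.77e+06 rad/s
X_L = ωL = 117 Ω
X_C = 1/(ωC) = 241 Ω
Net reactance X = X_L − X_C = -124 Ω
Z = 60.0 − j124 Ω
|Z| = √(60.0² + 124²) = 138 Ω
∠Z = arctan(-124/60.0) = -64.2°
I = V/|Z| = 178 mA
P = VI cos φ = 24.6 × 0.178 × cos(-64.2°) = 1.91 W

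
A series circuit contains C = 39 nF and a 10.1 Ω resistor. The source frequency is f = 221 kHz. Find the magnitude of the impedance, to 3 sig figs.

ω = 2πf = 1.389e+06 rad/s
X_C = 1/(ωC) = 18.5 Ω
Z = 10.1 − j18.5 Ω
|Z| = √(10.1² + 18.5²) = 21.0 Ω

21.0 Ω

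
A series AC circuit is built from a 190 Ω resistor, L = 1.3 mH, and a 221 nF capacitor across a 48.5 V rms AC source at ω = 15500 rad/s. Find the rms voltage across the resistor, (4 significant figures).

27.79 V

X_L = ωL = 20.15 Ω
X_C = 1/(ωC) = 291.9 Ω
Net reactance X = X_L − X_C = -271.8 Ω
Z = 190.0 − j271.8 Ω
|Z| = √(190.0² + 271.8²) = 331.6 Ω
I = V/|Z| = 146.3 mA
V_R = I·|Z_R| = 0.1463 × 190.0 = 27.79 V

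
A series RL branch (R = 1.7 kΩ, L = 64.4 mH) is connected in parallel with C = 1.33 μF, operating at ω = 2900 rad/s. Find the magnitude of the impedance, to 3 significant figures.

X_L = ωL = 187 Ω
X_C = 1/(ωC) = 259 Ω
Branch 1 (R+jX_L): Z₁ = 1700 + j187 Ω, |Z₁| = 1710 Ω
Branch 2 (−jX_C): Z₂ = −j259 Ω
Parallel: Z = Z₁Z₂/(Z₁+Z₂), |Z| = 261 Ω, ∠Z = -81.3°

261 Ω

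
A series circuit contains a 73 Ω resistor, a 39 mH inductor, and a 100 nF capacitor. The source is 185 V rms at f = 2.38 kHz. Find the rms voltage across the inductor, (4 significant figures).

ω = 2πf = 14950 rad/s
X_L = ωL = 583.2 Ω
X_C = 1/(ωC) = 668.7 Ω
Net reactance X = X_L − X_C = -85.51 Ω
Z = 73.00 − j85.51 Ω
|Z| = √(73.00² + 85.51²) = 112.4 Ω
I = V/|Z| = 1.645 A
V_L = I·|Z_L| = 1.645 × 583.2 = 959.6 V

959.6 V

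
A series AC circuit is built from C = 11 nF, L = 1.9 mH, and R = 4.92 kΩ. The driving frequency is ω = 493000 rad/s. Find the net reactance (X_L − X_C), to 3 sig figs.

X_L = ωL = 937 Ω
X_C = 1/(ωC) = 184 Ω
X = 937 − 184 = 752 Ω

752 Ω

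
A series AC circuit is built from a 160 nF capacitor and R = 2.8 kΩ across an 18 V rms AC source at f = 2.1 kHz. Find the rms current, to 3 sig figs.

ω = 2πf = 13190 rad/s
X_C = 1/(ωC) = 474 Ω
Z = 2800 − j474 Ω
|Z| = √(2800² + 474²) = 2840 Ω
I = V/|Z| = 18/2840 = 6.34 mA

6.34 mA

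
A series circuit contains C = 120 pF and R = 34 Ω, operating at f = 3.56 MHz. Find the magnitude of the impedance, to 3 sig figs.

374 Ω

ω = 2πf = 2.237e+07 rad/s
X_C = 1/(ωC) = 373 Ω
Z = 34.0 − j373 Ω
|Z| = √(34.0² + 373²) = 374 Ω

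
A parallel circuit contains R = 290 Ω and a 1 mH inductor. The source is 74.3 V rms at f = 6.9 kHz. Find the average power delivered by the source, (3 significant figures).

19.0 W

ω = 2πf = 43350 rad/s
X_L = ωL = 43.4 Ω
Parallel: admittances add. Y = 1/R + 1/(jωL)
Y = (0.00345 − j0.0231) S
|Y| = 0.0233 S → |Z| = 1/|Y| = 42.9 Ω, ∠Z = −∠Y = 81.5°
I = V/|Z| = 1.73 A
P = VI cos φ = 74.3 × 1.73 × cos(81.5°) = 19.0 W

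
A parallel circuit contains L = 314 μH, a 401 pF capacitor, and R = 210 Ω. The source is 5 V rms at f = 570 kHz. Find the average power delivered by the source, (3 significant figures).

119 mW

ω = 2πf = 3.581e+06 rad/s
X_L = ωL = 1120 Ω
X_C = 1/(ωC) = 696 Ω
Parallel: admittances add. Y = 1/R + 1/(jωL) + jωC
Y = (0.00476 + j0.000547) S
|Y| = 0.00479 S → |Z| = 1/|Y| = 209 Ω, ∠Z = −∠Y = -6.55°
I = V/|Z| = 24.0 mA
P = VI cos φ = 5 × 0.0240 × cos(-6.55°) = 119 mW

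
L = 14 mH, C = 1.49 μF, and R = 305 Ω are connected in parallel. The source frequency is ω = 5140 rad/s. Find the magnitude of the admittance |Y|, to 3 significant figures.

7.05 mS

X_L = ωL = 72.0 Ω
X_C = 1/(ωC) = 131 Ω
Parallel: admittances add. Y = 1/R + 1/(jωL) + jωC
Y = (0.00328 − j0.00624) S
|Y| = 0.00705 S → |Z| = 1/|Y| = 142 Ω, ∠Z = −∠Y = 62.3°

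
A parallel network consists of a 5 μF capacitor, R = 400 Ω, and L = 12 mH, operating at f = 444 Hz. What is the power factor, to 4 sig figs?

ω = 2πf = 2790 rad/s
X_L = ωL = 33.48 Ω
X_C = 1/(ωC) = 71.69 Ω
Parallel: admittances add. Y = 1/R + 1/(jωL) + jωC
Y = (0.002500 − j0.01592) S
|Y| = 0.01612 S → |Z| = 1/|Y| = 62.04 Ω, ∠Z = −∠Y = 81.08°
cos φ = cos(81.08°) = 0.1551

0.1551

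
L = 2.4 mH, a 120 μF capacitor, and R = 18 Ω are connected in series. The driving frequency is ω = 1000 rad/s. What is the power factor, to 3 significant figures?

0.950

X_L = ωL = 2.40 Ω
X_C = 1/(ωC) = 8.33 Ω
Net reactance X = X_L − X_C = -5.93 Ω
Z = 18.0 − j5.93 Ω
|Z| = √(18.0² + 5.93²) = 19.0 Ω
∠Z = arctan(-5.93/18.0) = -18.2°
cos φ = cos(-18.2°) = 0.950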